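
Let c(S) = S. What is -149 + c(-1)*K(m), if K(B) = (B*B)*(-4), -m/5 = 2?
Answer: 251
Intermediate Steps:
m = -10 (m = -5*2 = -10)
K(B) = -4*B² (K(B) = B²*(-4) = -4*B²)
-149 + c(-1)*K(m) = -149 - (-4)*(-10)² = -149 - (-4)*100 = -149 - 1*(-400) = -149 + 400 = 251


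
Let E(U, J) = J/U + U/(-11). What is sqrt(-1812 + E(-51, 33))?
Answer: I*sqrt(63224326)/187 ≈ 42.521*I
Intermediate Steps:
E(U, J) = -U/11 + J/U (E(U, J) = J/U + U*(-1/11) = J/U - U/11 = -U/11 + J/U)
sqrt(-1812 + E(-51, 33)) = sqrt(-1812 + (-1/11*(-51) + 33/(-51))) = sqrt(-1812 + (51/11 + 33*(-1/51))) = sqrt(-1812 + (51/11 - 11/17)) = sqrt(-1812 + 746/187) = sqrt(-338098/187) = I*sqrt(63224326)/187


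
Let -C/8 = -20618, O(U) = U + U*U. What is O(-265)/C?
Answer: 8745/20618 ≈ 0.42414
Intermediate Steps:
O(U) = U + U**2
C = 164944 (C = -8*(-20618) = 164944)
O(-265)/C = -265*(1 - 265)/164944 = -265*(-264)*(1/164944) = 69960*(1/164944) = 8745/20618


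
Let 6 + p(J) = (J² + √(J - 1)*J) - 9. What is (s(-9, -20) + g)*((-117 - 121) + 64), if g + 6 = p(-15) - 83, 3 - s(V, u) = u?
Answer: -25056 + 10440*I ≈ -25056.0 + 10440.0*I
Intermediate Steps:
s(V, u) = 3 - u
p(J) = -15 + J² + J*√(-1 + J) (p(J) = -6 + ((J² + √(J - 1)*J) - 9) = -6 + ((J² + √(-1 + J)*J) - 9) = -6 + ((J² + J*√(-1 + J)) - 9) = -6 + (-9 + J² + J*√(-1 + J)) = -15 + J² + J*√(-1 + J))
g = 121 - 60*I (g = -6 + ((-15 + (-15)² - 15*√(-1 - 15)) - 83) = -6 + ((-15 + 225 - 60*I) - 83) = -6 + ((210 - 60*I) - 83) = -6 + (127 - 60*I) = 121 - 60*I ≈ 121.0 - 60.0*I)
(s(-9, -20) + g)*((-117 - 121) + 64) = ((3 - 1*(-20)) + (121 - 60*I))*((-117 - 121) + 64) = ((3 + 20) + (121 - 60*I))*(-238 + 64) = (23 + (121 - 60*I))*(-174) = (144 - 60*I)*(-174) = -25056 + 10440*I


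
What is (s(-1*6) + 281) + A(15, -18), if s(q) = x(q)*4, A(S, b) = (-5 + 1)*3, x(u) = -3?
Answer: 257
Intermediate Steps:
A(S, b) = -12 (A(S, b) = -4*3 = -12)
s(q) = -12 (s(q) = -3*4 = -12)
(s(-1*6) + 281) + A(15, -18) = (-12 + 281) - 12 = 269 - 12 = 257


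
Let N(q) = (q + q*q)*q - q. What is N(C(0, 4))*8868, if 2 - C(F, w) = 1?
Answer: 8868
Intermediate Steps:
C(F, w) = 1 (C(F, w) = 2 - 1*1 = 2 - 1 = 1)
N(q) = -q + q*(q + q²) (N(q) = (q + q²)*q - q = q*(q + q²) - q = -q + q*(q + q²))
N(C(0, 4))*8868 = (1*(-1 + 1 + 1²))*8868 = (1*(-1 + 1 + 1))*8868 = (1*1)*8868 = 1*8868 = 8868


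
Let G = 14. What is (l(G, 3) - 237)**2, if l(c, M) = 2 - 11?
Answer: 60516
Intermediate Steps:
l(c, M) = -9
(l(G, 3) - 237)**2 = (-9 - 237)**2 = (-246)**2 = 60516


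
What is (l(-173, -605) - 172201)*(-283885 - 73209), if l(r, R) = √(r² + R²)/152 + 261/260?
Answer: 7993906105453/130 - 178547*√395954/76 ≈ 6.1490e+10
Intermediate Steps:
l(r, R) = 261/260 + √(R² + r²)/152 (l(r, R) = √(R² + r²)*(1/152) + 261*(1/260) = √(R² + r²)/152 + 261/260 = 261/260 + √(R² + r²)/152)
(l(-173, -605) - 172201)*(-283885 - 73209) = ((261/260 + √((-605)² + (-173)²)/152) - 172201)*(-283885 - 73209) = ((261/260 + √(366025 + 29929)/152) - 172201)*(-357094) = ((261/260 + √395954/152) - 172201)*(-357094) = (-44771999/260 + √395954/152)*(-357094) = 7993906105453/130 - 178547*√395954/76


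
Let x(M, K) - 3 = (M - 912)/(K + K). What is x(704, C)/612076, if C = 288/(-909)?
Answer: 1325/2448304 ≈ 0.00054119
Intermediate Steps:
C = -32/101 (C = 288*(-1/909) = -32/101 ≈ -0.31683)
x(M, K) = 3 + (-912 + M)/(2*K) (x(M, K) = 3 + (M - 912)/(K + K) = 3 + (-912 + M)/((2*K)) = 3 + (-912 + M)*(1/(2*K)) = 3 + (-912 + M)/(2*K))
x(704, C)/612076 = ((-912 + 704 + 6*(-32/101))/(2*(-32/101)))/612076 = ((1/2)*(-101/32)*(-912 + 704 - 192/101))*(1/612076) = ((1/2)*(-101/32)*(-21200/101))*(1/612076) = (1325/4)*(1/612076) = 1325/2448304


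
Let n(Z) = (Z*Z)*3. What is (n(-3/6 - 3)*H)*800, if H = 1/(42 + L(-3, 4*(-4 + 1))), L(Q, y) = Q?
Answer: 9800/13 ≈ 753.85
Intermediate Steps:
n(Z) = 3*Z**2 (n(Z) = Z**2*3 = 3*Z**2)
H = 1/39 (H = 1/(42 - 3) = 1/39 ≈ 0.025641)
(n(-3/6 - 3)*H)*800 = ((3*(-3/6 - 3)**2)*(1/39))*800 = ((3*(-3*1/6 - 3)**2)*(1/39))*800 = ((3*(-1/2 - 3)**2)*(1/39))*800 = ((3*(-7/2)**2)*(1/39))*800 = ((3*(49/4))*(1/39))*800 = ((147/4)*(1/39))*800 = (49/52)*800 = 9800/13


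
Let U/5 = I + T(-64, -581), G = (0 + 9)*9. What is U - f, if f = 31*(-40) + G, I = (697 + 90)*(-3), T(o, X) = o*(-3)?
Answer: -9686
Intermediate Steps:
T(o, X) = -3*o
G = 81 (G = 9*9 = 81)
I = -2361 (I = 787*(-3) = -2361)
f = -1159 (f = 31*(-40) + 81 = -1240 + 81 = -1159)
U = -10845 (U = 5*(-2361 - 3*(-64)) = 5*(-2361 + 192) = 5*(-2169) = -10845)
U - f = -10845 - 1*(-1159) = -10845 + 1159 = -9686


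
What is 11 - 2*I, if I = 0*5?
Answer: 11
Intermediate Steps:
I = 0
11 - 2*I = 11 - 2*0 = 11 + 0 = 11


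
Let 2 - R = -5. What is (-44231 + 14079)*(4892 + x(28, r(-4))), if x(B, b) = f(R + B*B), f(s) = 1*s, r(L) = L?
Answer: -171353816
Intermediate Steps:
R = 7 (R = 2 - 1*(-5) = 2 + 5 = 7)
f(s) = s
x(B, b) = 7 + B² (x(B, b) = 7 + B*B = 7 + B²)
(-44231 + 14079)*(4892 + x(28, r(-4))) = (-44231 + 14079)*(4892 + (7 + 28²)) = -30152*(4892 + (7 + 784)) = -30152*(4892 + 791) = -30152*5683 = -171353816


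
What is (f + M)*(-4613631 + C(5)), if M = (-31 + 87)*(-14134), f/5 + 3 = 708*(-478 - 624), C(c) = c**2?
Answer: 21649802901994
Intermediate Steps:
f = -3901095 (f = -15 + 5*(708*(-478 - 624)) = -15 + 5*(708*(-1102)) = -15 + 5*(-780216) = -15 - 3901080 = -3901095)
M = -791504 (M = 56*(-14134) = -791504)
(f + M)*(-4613631 + C(5)) = (-3901095 - 791504)*(-4613631 + 5**2) = -4692599*(-4613631 + 25) = -4692599*(-4613606) = 21649802901994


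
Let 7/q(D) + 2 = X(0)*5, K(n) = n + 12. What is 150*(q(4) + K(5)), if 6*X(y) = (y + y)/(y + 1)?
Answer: 2025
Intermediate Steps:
K(n) = 12 + n
X(y) = y/(3*(1 + y)) (X(y) = ((y + y)/(y + 1))/6 = ((2*y)/(1 + y))/6 = (2*y/(1 + y))/6 = y/(3*(1 + y)))
q(D) = -7/2 (q(D) = 7/(-2 + ((⅓)*0/(1 + 0))*5) = 7/(-2 + ((⅓)*0/1)*5) = 7/(-2 + ((⅓)*0*1)*5) = 7/(-2 + 0*5) = 7/(-2 + 0) = 7/(-2) = 7*(-½) = -7/2)
150*(q(4) + K(5)) = 150*(-7/2 + (12 + 5)) = 150*(-7/2 + 17) = 150*(27/2) = 2025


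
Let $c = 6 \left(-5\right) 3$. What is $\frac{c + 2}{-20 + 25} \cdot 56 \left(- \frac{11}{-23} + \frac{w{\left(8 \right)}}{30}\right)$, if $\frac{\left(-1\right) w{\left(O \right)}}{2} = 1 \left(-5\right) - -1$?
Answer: $- \frac{1266496}{1725} \approx -734.2$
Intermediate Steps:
$w{\left(O \right)} = 8$ ($w{\left(O \right)} = - 2 \left(1 \left(-5\right) - -1\right) = - 2 \left(-5 + 1\right) = \left(-2\right) \left(-4\right) = 8$)
$c = -90$ ($c = \left(-30\right) 3 = -90$)
$\frac{c + 2}{-20 + 25} \cdot 56 \left(- \frac{11}{-23} + \frac{w{\left(8 \right)}}{30}\right) = \frac{-90 + 2}{-20 + 25} \cdot 56 \left(- \frac{11}{-23} + \frac{8}{30}\right) = - \frac{88}{5} \cdot 56 \left(\left(-11\right) \left(- \frac{1}{23}\right) + 8 \cdot \frac{1}{30}\right) = \left(-88\right) \frac{1}{5} \cdot 56 \left(\frac{11}{23} + \frac{4}{15}\right) = \left(- \frac{88}{5}\right) 56 \cdot \frac{257}{345} = \left(- \frac{4928}{5}\right) \frac{257}{345} = - \frac{1266496}{1725}$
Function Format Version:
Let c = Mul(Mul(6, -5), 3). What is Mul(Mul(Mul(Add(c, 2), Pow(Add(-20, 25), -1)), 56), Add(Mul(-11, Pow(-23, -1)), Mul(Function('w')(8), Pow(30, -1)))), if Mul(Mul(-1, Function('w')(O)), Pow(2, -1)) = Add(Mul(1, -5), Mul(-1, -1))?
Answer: Rational(-1266496, 1725) ≈ -734.20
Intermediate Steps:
Function('w')(O) = 8 (Function('w')(O) = Mul(-2, Add(Mul(1, -5), Mul(-1, -1))) = Mul(-2, Add(-5, 1)) = Mul(-2, -4) = 8)
c = -90 (c = Mul(-30, 3) = -90)
Mul(Mul(Mul(Add(c, 2), Pow(Add(-20, 25), -1)), 56), Add(Mul(-11, Pow(-23, -1)), Mul(Function('w')(8), Pow(30, -1)))) = Mul(Mul(Mul(Add(-90, 2), Pow(Add(-20, 25), -1)), 56), Add(Mul(-11, Pow(-23, -1)), Mul(8, Pow(30, -1)))) = Mul(Mul(Mul(-88, Pow(5, -1)), 56), Add(Mul(-11, Rational(-1, 23)), Mul(8, Rational(1, 30)))) = Mul(Mul(Mul(-88, Rational(1, 5)), 56), Add(Rational(11, 23), Rational(4, 15))) = Mul(Mul(Rational(-88, 5), 56), Rational(257, 345)) = Mul(Rational(-4928, 5), Rational(257, 345)) = Rational(-1266496, 1725)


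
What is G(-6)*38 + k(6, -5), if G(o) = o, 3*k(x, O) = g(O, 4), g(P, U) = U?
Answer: -680/3 ≈ -226.67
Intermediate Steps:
k(x, O) = 4/3 (k(x, O) = (1/3)*4 = 4/3)
G(-6)*38 + k(6, -5) = -6*38 + 4/3 = -228 + 4/3 = -680/3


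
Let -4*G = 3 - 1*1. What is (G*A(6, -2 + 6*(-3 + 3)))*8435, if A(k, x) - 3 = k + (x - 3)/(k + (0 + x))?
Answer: -261485/8 ≈ -32686.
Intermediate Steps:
G = -1/2 (G = -(3 - 1*1)/4 = -(3 - 1)/4 = -1/4*2 = -1/2 ≈ -0.50000)
A(k, x) = 3 + k + (-3 + x)/(k + x) (A(k, x) = 3 + (k + (x - 3)/(k + (0 + x))) = 3 + (k + (-3 + x)/(k + x)) = 3 + k + (-3 + x)/(k + x))
(G*A(6, -2 + 6*(-3 + 3)))*8435 = -(-3 + 6**2 + 3*6 + 4*(-2 + 6*(-3 + 3)) + 6*(-2 + 6*(-3 + 3)))/(2*(6 + (-2 + 6*(-3 + 3))))*8435 = -(-3 + 36 + 18 + 4*(-2 + 6*0) + 6*(-2 + 6*0))/(2*(6 + (-2 + 6*0)))*8435 = -(-3 + 36 + 18 + 4*(-2 + 0) + 6*(-2 + 0))/(2*(6 + (-2 + 0)))*8435 = -(-3 + 36 + 18 + 4*(-2) + 6*(-2))/(2*(6 - 2))*8435 = -(-3 + 36 + 18 - 8 - 12)/(2*4)*8435 = -31/8*8435 = -261485/8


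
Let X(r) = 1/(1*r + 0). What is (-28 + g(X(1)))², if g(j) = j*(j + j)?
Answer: 676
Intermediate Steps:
X(r) = 1/r (X(r) = 1/(r + 0) = 1/r)
g(j) = 2*j² (g(j) = j*(2*j) = 2*j²)
(-28 + g(X(1)))² = (-28 + 2*(1/1)²)² = (-28 + 2*1²)² = (-28 + 2*1)² = (-28 + 2)² = (-26)² = 676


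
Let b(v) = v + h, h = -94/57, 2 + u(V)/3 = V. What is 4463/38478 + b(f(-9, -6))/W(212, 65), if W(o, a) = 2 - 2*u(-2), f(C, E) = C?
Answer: -465055/1584011 ≈ -0.29359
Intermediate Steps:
u(V) = -6 + 3*V
h = -94/57 (h = -94*1/57 = -94/57 ≈ -1.6491)
W(o, a) = 26 (W(o, a) = 2 - 2*(-6 + 3*(-2)) = 2 - 2*(-6 - 6) = 2 - 2*(-12) = 2 + 24 = 26)
b(v) = -94/57 + v (b(v) = v - 94/57 = -94/57 + v)
4463/38478 + b(f(-9, -6))/W(212, 65) = 4463/38478 + (-94/57 - 9)/26 = 4463*(1/38478) - 607/57*1/26 = 4463/38478 - 607/1482 = -465055/1584011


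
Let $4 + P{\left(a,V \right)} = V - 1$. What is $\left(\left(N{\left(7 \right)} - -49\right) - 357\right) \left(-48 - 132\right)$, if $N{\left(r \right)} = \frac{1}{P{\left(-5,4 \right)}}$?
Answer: $55620$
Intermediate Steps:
$P{\left(a,V \right)} = -5 + V$ ($P{\left(a,V \right)} = -4 + \left(V - 1\right) = -4 + \left(-1 + V\right) = -5 + V$)
$N{\left(r \right)} = -1$ ($N{\left(r \right)} = \frac{1}{-5 + 4} = \frac{1}{-1} = -1$)
$\left(\left(N{\left(7 \right)} - -49\right) - 357\right) \left(-48 - 132\right) = \left(\left(-1 - -49\right) - 357\right) \left(-48 - 132\right) = \left(\left(-1 + 49\right) - 357\right) \left(-48 - 132\right) = \left(48 - 357\right) \left(-180\right) = \left(-309\right) \left(-180\right) = 55620$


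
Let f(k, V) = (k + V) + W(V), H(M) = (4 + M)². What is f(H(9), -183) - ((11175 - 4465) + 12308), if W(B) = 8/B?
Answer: -3482864/183 ≈ -19032.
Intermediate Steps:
f(k, V) = V + k + 8/V (f(k, V) = (k + V) + 8/V = (V + k) + 8/V = V + k + 8/V)
f(H(9), -183) - ((11175 - 4465) + 12308) = (-183 + (4 + 9)² + 8/(-183)) - ((11175 - 4465) + 12308) = (-183 + 13² + 8*(-1/183)) - (6710 + 12308) = (-183 + 169 - 8/183) - 1*19018 = -2570/183 - 19018 = -3482864/183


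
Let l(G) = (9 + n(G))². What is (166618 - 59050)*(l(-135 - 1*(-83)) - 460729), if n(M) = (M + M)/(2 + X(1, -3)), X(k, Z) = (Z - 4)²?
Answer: -14321246203008/289 ≈ -4.9554e+10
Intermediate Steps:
X(k, Z) = (-4 + Z)²
n(M) = 2*M/51 (n(M) = (M + M)/(2 + (-4 - 3)²) = (2*M)/(2 + (-7)²) = (2*M)/(2 + 49) = (2*M)/51 = (2*M)*(1/51) = 2*M/51)
l(G) = (9 + 2*G/51)²
(166618 - 59050)*(l(-135 - 1*(-83)) - 460729) = (166618 - 59050)*((459 + 2*(-135 - 1*(-83)))²/2601 - 460729) = 107568*((459 + 2*(-135 + 83))²/2601 - 460729) = 107568*((459 + 2*(-52))²/2601 - 460729) = 107568*((459 - 104)²/2601 - 460729) = 107568*((1/2601)*355² - 460729) = 107568*((1/2601)*126025 - 460729) = 107568*(126025/2601 - 460729) = 107568*(-1198230104/2601) = -14321246203008/289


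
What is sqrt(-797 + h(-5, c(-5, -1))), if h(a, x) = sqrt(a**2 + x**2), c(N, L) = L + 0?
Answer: sqrt(-797 + sqrt(26)) ≈ 28.141*I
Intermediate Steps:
c(N, L) = L
sqrt(-797 + h(-5, c(-5, -1))) = sqrt(-797 + sqrt((-5)**2 + (-1)**2)) = sqrt(-797 + sqrt(25 + 1)) = sqrt(-797 + sqrt(26))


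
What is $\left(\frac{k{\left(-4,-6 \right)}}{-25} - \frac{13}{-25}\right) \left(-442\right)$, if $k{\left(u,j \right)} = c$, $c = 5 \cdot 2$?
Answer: $- \frac{1326}{25} \approx -53.04$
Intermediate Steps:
$c = 10$
$k{\left(u,j \right)} = 10$
$\left(\frac{k{\left(-4,-6 \right)}}{-25} - \frac{13}{-25}\right) \left(-442\right) = \left(\frac{10}{-25} - \frac{13}{-25}\right) \left(-442\right) = \left(10 \left(- \frac{1}{25}\right) - - \frac{13}{25}\right) \left(-442\right) = \left(- \frac{2}{5} + \frac{13}{25}\right) \left(-442\right) = \frac{3}{25} \left(-442\right) = - \frac{1326}{25}$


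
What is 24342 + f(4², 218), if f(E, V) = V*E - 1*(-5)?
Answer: 27835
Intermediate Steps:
f(E, V) = 5 + E*V (f(E, V) = E*V + 5 = 5 + E*V)
24342 + f(4², 218) = 24342 + (5 + 4²*218) = 24342 + (5 + 16*218) = 24342 + (5 + 3488) = 24342 + 3493 = 27835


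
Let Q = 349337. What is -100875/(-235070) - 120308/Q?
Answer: 1391713663/16423729718 ≈ 0.084738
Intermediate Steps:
-100875/(-235070) - 120308/Q = -100875/(-235070) - 120308/349337 = -100875*(-1/235070) - 120308*1/349337 = 20175/47014 - 120308/349337 = 1391713663/16423729718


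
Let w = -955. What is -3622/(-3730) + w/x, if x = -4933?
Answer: 10714738/9200045 ≈ 1.1646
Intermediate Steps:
-3622/(-3730) + w/x = -3622/(-3730) - 955/(-4933) = -3622*(-1/3730) - 955*(-1/4933) = 1811/1865 + 955/4933 = 10714738/9200045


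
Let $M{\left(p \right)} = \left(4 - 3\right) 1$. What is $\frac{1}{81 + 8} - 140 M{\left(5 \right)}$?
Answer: $- \frac{12459}{89} \approx -139.99$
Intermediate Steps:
$M{\left(p \right)} = 1$ ($M{\left(p \right)} = 1 \cdot 1 = 1$)
$\frac{1}{81 + 8} - 140 M{\left(5 \right)} = \frac{1}{81 + 8} - 140 = \frac{1}{89} - 140 = - \frac{12459}{89}$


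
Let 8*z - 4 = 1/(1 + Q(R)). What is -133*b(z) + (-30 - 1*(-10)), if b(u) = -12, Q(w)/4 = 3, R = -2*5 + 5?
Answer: 1576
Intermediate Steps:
R = -5 (R = -10 + 5 = -5)
Q(w) = 12 (Q(w) = 4*3 = 12)
z = 53/104 (z = ½ + 1/(8*(1 + 12)) = ½ + (⅛)/13 = ½ + (⅛)*(1/13) = ½ + 1/104 = 53/104 ≈ 0.50961)
-133*b(z) + (-30 - 1*(-10)) = -133*(-12) + (-30 - 1*(-10)) = 1596 + (-30 + 10) = 1596 - 20 = 1576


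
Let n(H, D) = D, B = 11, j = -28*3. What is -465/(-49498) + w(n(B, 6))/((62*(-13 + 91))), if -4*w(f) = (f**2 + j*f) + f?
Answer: 2655253/79790776 ≈ 0.033278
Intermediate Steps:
j = -84
w(f) = -f**2/4 + 83*f/4 (w(f) = -((f**2 - 84*f) + f)/4 = -(f**2 - 83*f)/4 = -f**2/4 + 83*f/4)
-465/(-49498) + w(n(B, 6))/((62*(-13 + 91))) = -465/(-49498) + ((1/4)*6*(83 - 1*6))/((62*(-13 + 91))) = -465*(-1/49498) + ((1/4)*6*(83 - 6))/((62*78)) = 465/49498 + ((1/4)*6*77)/4836 = 465/49498 + (231/2)*(1/4836) = 465/49498 + 77/3224 = 2655253/79790776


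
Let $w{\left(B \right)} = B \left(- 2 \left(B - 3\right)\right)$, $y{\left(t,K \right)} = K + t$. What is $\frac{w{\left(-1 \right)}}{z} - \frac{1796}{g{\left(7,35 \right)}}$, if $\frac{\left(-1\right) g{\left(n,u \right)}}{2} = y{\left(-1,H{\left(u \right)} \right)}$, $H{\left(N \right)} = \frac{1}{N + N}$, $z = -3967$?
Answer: $- \frac{249365068}{273723} \approx -911.01$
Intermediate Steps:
$H{\left(N \right)} = \frac{1}{2 N}$
$g{\left(n,u \right)} = 2 - \frac{1}{u}$ ($g{\left(n,u \right)} = - 2 \left(\frac{1}{2 u} - 1\right) = - 2 \left(-1 + \frac{1}{2 u}\right) = 2 - \frac{1}{u}$)
$w{\left(B \right)} = B \left(6 - 2 B\right)$ ($w{\left(B \right)} = B \left(- 2 \left(-3 + B\right)\right) = B \left(6 - 2 B\right)$)
$\frac{w{\left(-1 \right)}}{z} - \frac{1796}{g{\left(7,35 \right)}} = \frac{2 \left(-1\right) \left(3 - -1\right)}{-3967} - \frac{1796}{2 - \frac{1}{35}} = 2 \left(-1\right) \left(3 + 1\right) \left(- \frac{1}{3967}\right) - \frac{1796}{2 - \frac{1}{35}} = 2 \left(-1\right) 4 \left(- \frac{1}{3967}\right) - \frac{1796}{2 - \frac{1}{35}} = \left(-8\right) \left(- \frac{1}{3967}\right) - \frac{1796}{\frac{69}{35}} = \frac{8}{3967} - \frac{62860}{69} = - \frac{249365068}{273723}$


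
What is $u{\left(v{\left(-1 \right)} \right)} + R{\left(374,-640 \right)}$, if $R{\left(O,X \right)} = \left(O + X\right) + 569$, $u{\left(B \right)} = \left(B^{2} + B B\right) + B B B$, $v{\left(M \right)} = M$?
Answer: $304$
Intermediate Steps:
$u{\left(B \right)} = B^{3} + 2 B^{2}$ ($u{\left(B \right)} = \left(B^{2} + B^{2}\right) + B^{2} B = 2 B^{2} + B^{3} = B^{3} + 2 B^{2}$)
$R{\left(O,X \right)} = 569 + O + X$
$u{\left(v{\left(-1 \right)} \right)} + R{\left(374,-640 \right)} = \left(-1\right)^{2} \left(2 - 1\right) + \left(569 + 374 - 640\right) = 1 \cdot 1 + 303 = 1 + 303 = 304$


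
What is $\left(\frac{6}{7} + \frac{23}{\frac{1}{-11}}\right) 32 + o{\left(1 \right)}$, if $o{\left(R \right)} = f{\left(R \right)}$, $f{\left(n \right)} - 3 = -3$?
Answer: $- \frac{56480}{7} \approx -8068.6$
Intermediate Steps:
$f{\left(n \right)} = 0$ ($f{\left(n \right)} = 3 - 3 = 0$)
$o{\left(R \right)} = 0$
$\left(\frac{6}{7} + \frac{23}{\frac{1}{-11}}\right) 32 + o{\left(1 \right)} = \left(\frac{6}{7} + \frac{23}{\frac{1}{-11}}\right) 32 + 0 = \left(6 \cdot \frac{1}{7} + \frac{23}{- \frac{1}{11}}\right) 32 + 0 = \left(\frac{6}{7} + 23 \left(-11\right)\right) 32 + 0 = \left(\frac{6}{7} - 253\right) 32 + 0 = \left(- \frac{1765}{7}\right) 32 + 0 = - \frac{56480}{7} + 0 = - \frac{56480}{7}$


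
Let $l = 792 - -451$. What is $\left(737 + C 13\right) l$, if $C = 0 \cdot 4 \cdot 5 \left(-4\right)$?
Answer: $916091$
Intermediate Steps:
$l = 1243$ ($l = 792 + 451 = 1243$)
$C = 0$ ($C = 0 \cdot 5 \left(-4\right) = 0 \left(-4\right) = 0$)
$\left(737 + C 13\right) l = \left(737 + 0 \cdot 13\right) 1243 = \left(737 + 0\right) 1243 = 737 \cdot 1243 = 916091$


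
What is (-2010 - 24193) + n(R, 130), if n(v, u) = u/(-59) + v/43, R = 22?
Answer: -66481303/2537 ≈ -26205.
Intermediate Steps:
n(v, u) = -u/59 + v/43 (n(v, u) = u*(-1/59) + v*(1/43) = -u/59 + v/43)
(-2010 - 24193) + n(R, 130) = (-2010 - 24193) + (-1/59*130 + (1/43)*22) = -26203 + (-130/59 + 22/43) = -26203 - 4292/2537 = -66481303/2537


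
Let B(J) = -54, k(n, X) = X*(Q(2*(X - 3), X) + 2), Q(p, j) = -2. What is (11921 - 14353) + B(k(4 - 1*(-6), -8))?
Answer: -2486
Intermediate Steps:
k(n, X) = 0 (k(n, X) = X*(-2 + 2) = X*0 = 0)
(11921 - 14353) + B(k(4 - 1*(-6), -8)) = (11921 - 14353) - 54 = -2432 - 54 = -2486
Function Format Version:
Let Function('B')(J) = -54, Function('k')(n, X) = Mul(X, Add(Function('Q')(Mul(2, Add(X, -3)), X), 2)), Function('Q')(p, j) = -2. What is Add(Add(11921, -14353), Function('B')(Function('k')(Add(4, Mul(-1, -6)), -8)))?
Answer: -2486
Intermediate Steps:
Function('k')(n, X) = 0 (Function('k')(n, X) = Mul(X, Add(-2, 2)) = Mul(X, 0) = 0)
Add(Add(11921, -14353), Function('B')(Function('k')(Add(4, Mul(-1, -6)), -8))) = Add(Add(11921, -14353), -54) = Add(-2432, -54) = -2486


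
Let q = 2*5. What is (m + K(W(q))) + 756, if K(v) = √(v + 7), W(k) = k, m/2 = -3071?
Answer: -5386 + √17 ≈ -5381.9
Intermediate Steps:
q = 10
m = -6142 (m = 2*(-3071) = -6142)
K(v) = √(7 + v)
(m + K(W(q))) + 756 = (-6142 + √(7 + 10)) + 756 = (-6142 + √17) + 756 = -5386 + √17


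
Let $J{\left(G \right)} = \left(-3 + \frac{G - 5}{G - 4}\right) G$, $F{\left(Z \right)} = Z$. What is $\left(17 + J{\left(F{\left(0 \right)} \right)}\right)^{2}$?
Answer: $289$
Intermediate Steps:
$J{\left(G \right)} = G \left(-3 + \frac{-5 + G}{-4 + G}\right)$ ($J{\left(G \right)} = \left(-3 + \frac{-5 + G}{-4 + G}\right) G = G \left(-3 + \frac{-5 + G}{-4 + G}\right)$)
$\left(17 + J{\left(F{\left(0 \right)} \right)}\right)^{2} = \left(17 + \frac{0 \left(7 - 0\right)}{-4 + 0}\right)^{2} = \left(17 + \frac{0 \left(7 + 0\right)}{-4}\right)^{2} = \left(17 + 0 \left(- \frac{1}{4}\right) 7\right)^{2} = \left(17 + 0\right)^{2} = 17^{2} = 289$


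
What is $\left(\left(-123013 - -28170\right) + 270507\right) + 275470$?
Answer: $451134$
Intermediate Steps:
$\left(\left(-123013 - -28170\right) + 270507\right) + 275470 = \left(\left(-123013 + 28170\right) + 270507\right) + 275470 = \left(-94843 + 270507\right) + 275470 = 175664 + 275470 = 451134$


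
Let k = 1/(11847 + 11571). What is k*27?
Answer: 3/2602 ≈ 0.0011530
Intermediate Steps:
k = 1/23418 ≈ 4.2702e-5
k*27 = (1/23418)*27 = 3/2602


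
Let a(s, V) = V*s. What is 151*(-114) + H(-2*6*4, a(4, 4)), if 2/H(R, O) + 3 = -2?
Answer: -86072/5 ≈ -17214.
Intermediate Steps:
H(R, O) = -⅖ (H(R, O) = 2/(-3 - 2) = 2/(-5) = 2*(-⅕) = -⅖)
151*(-114) + H(-2*6*4, a(4, 4)) = 151*(-114) - ⅖ = -17214 - ⅖ = -86072/5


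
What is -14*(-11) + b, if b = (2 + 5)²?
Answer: 203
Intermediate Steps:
b = 49 (b = 7² = 49)
-14*(-11) + b = -14*(-11) + 49 = 154 + 49 = 203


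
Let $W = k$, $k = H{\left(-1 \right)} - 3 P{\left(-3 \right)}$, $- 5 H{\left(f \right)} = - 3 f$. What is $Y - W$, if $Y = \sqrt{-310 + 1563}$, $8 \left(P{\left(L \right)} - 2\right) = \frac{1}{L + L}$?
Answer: $\frac{523}{80} + \sqrt{1253} \approx 41.935$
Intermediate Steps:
$P{\left(L \right)} = 2 + \frac{1}{16 L}$ ($P{\left(L \right)} = 2 + \frac{1}{8 \left(L + L\right)} = 2 + \frac{1}{8 \cdot 2 L} = 2 + \frac{\frac{1}{2} \frac{1}{L}}{8} = 2 + \frac{1}{16 L}$)
$H{\left(f \right)} = \frac{3 f}{5}$ ($H{\left(f \right)} = - \frac{\left(-3\right) f}{5} = \frac{3 f}{5}$)
$Y = \sqrt{1253} \approx 35.398$
$k = - \frac{523}{80}$ ($k = \frac{3}{5} \left(-1\right) - 3 \left(2 + \frac{1}{16 \left(-3\right)}\right) = - \frac{3}{5} - 3 \left(2 + \frac{1}{16} \left(- \frac{1}{3}\right)\right) = - \frac{3}{5} - 3 \left(2 - \frac{1}{48}\right) = - \frac{3}{5} - \frac{95}{16} = - \frac{523}{80} \approx -6.5375$)
$W = - \frac{523}{80} \approx -6.5375$
$Y - W = \sqrt{1253} - - \frac{523}{80} = \sqrt{1253} + \frac{523}{80} = \frac{523}{80} + \sqrt{1253}$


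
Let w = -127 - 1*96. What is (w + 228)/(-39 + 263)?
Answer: 5/224 ≈ 0.022321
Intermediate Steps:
w = -223 (w = -127 - 96 = -223)
(w + 228)/(-39 + 263) = (-223 + 228)/(-39 + 263) = 5/224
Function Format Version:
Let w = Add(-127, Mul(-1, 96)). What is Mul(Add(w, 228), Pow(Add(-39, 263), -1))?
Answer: Rational(5, 224) ≈ 0.022321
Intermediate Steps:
w = -223 (w = Add(-127, -96) = -223)
Mul(Add(w, 228), Pow(Add(-39, 263), -1)) = Mul(Add(-223, 228), Pow(Add(-39, 263), -1)) = Mul(5, Pow(224, -1)) = Mul(5, Rational(1, 224)) = Rational(5, 224)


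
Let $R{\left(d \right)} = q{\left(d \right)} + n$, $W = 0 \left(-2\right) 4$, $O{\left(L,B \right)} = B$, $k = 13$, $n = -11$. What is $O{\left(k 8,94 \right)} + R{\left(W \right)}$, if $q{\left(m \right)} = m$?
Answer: $83$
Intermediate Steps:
$W = 0$ ($W = 0 \cdot 4 = 0$)
$R{\left(d \right)} = -11 + d$ ($R{\left(d \right)} = d - 11 = -11 + d$)
$O{\left(k 8,94 \right)} + R{\left(W \right)} = 94 + \left(-11 + 0\right) = 94 - 11 = 83$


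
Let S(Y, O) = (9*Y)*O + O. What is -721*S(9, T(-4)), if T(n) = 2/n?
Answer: 29561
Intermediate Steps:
S(Y, O) = O + 9*O*Y (S(Y, O) = 9*O*Y + O = O + 9*O*Y)
-721*S(9, T(-4)) = -721*2/(-4)*(1 + 9*9) = -721*2*(-¼)*(1 + 81) = -(-721)*82/2 = -721*(-41) = 29561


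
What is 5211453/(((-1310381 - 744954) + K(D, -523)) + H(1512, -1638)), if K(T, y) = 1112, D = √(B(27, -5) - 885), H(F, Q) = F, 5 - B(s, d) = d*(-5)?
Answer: -1737151/684237 ≈ -2.5388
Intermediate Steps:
B(s, d) = 5 + 5*d (B(s, d) = 5 - d*(-5) = 5 - (-5)*d = 5 + 5*d)
D = I*√905 (D = √((5 + 5*(-5)) - 885) = √((5 - 25) - 885) = √(-20 - 885) = √(-905) = I*√905 ≈ 30.083*I)
5211453/(((-1310381 - 744954) + K(D, -523)) + H(1512, -1638)) = 5211453/(((-1310381 - 744954) + 1112) + 1512) = 5211453/((-2055335 + 1112) + 1512) = 5211453/(-2054223 + 1512) = 5211453/(-2052711) = 5211453*(-1/2052711) = -1737151/684237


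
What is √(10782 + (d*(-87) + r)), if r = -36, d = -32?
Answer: √13530 ≈ 116.32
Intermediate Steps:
√(10782 + (d*(-87) + r)) = √(10782 + (-32*(-87) - 36)) = √(10782 + (2784 - 36)) = √(10782 + 2748) = √13530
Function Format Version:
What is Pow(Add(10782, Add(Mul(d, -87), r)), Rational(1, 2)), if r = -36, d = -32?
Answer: Pow(13530, Rational(1, 2)) ≈ 116.32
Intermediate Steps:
Pow(Add(10782, Add(Mul(d, -87), r)), Rational(1, 2)) = Pow(Add(10782, Add(Mul(-32, -87), -36)), Rational(1, 2)) = Pow(Add(10782, Add(2784, -36)), Rational(1, 2)) = Pow(Add(10782, 2748), Rational(1, 2)) = Pow(13530, Rational(1, 2))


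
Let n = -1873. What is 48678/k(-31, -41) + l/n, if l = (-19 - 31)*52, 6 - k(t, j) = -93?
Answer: 30477098/61809 ≈ 493.08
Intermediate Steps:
k(t, j) = 99 (k(t, j) = 6 - 1*(-93) = 6 + 93 = 99)
l = -2600 (l = -50*52 = -2600)
48678/k(-31, -41) + l/n = 48678/99 - 2600/(-1873) = 48678*(1/99) - 2600*(-1/1873) = 16226/33 + 2600/1873 = 30477098/61809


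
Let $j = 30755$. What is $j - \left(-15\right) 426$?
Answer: $37145$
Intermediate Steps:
$j - \left(-15\right) 426 = 30755 - \left(-15\right) 426 = 30755 - -6390 = 30755 + 6390 = 37145$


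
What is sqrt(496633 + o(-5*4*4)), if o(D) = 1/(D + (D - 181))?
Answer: 2*sqrt(14437245383)/341 ≈ 704.72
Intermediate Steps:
o(D) = 1/(-181 + 2*D) (o(D) = 1/(D + (-181 + D)) = 1/(-181 + 2*D))
sqrt(496633 + o(-5*4*4)) = sqrt(496633 + 1/(-181 + 2*(-5*4*4))) = sqrt(496633 + 1/(-181 + 2*(-20*4))) = sqrt(496633 + 1/(-181 + 2*(-80))) = sqrt(496633 + 1/(-181 - 160)) = sqrt(496633 + 1/(-341)) = sqrt(496633 - 1/341) = sqrt(169351852/341) = 2*sqrt(14437245383)/341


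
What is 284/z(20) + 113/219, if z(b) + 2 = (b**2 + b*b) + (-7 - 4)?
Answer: 151127/172353 ≈ 0.87685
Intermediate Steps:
z(b) = -13 + 2*b**2 (z(b) = -2 + ((b**2 + b*b) + (-7 - 4)) = -2 + ((b**2 + b**2) - 11) = -2 + (2*b**2 - 11) = -2 + (-11 + 2*b**2) = -13 + 2*b**2)
284/z(20) + 113/219 = 284/(-13 + 2*20**2) + 113/219 = 284/(-13 + 2*400) + 113*(1/219) = 284/(-13 + 800) + 113/219 = 284/787 + 113/219 = 151127/172353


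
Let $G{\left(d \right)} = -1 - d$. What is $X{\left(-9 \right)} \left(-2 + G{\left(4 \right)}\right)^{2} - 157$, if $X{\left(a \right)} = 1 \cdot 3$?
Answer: $-10$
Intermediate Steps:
$X{\left(a \right)} = 3$
$X{\left(-9 \right)} \left(-2 + G{\left(4 \right)}\right)^{2} - 157 = 3 \left(-2 - 5\right)^{2} - 157 = 3 \left(-7\right)^{2} - 157 = 3 \cdot 49 - 157 = 147 - 157 = -10$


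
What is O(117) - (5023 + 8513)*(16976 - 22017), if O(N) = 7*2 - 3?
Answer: 68234987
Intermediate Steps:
O(N) = 11 (O(N) = 14 - 3 = 11)
O(117) - (5023 + 8513)*(16976 - 22017) = 11 - (5023 + 8513)*(16976 - 22017) = 11 - 13536*(-5041) = 11 - 1*(-68234976) = 11 + 68234976 = 68234987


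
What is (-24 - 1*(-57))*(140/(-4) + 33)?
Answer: -66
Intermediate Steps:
(-24 - 1*(-57))*(140/(-4) + 33) = (-24 + 57)*(140*(-¼) + 33) = 33*(-35 + 33) = 33*(-2) = -66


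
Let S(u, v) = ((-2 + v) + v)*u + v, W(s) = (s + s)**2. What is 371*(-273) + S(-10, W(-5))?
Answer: -103163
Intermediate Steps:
W(s) = 4*s**2 (W(s) = (2*s)**2 = 4*s**2)
S(u, v) = v + u*(-2 + 2*v) (S(u, v) = (-2 + 2*v)*u + v = u*(-2 + 2*v) + v = v + u*(-2 + 2*v))
371*(-273) + S(-10, W(-5)) = 371*(-273) + (4*(-5)**2 - 2*(-10) + 2*(-10)*(4*(-5)**2)) = -101283 + (4*25 + 20 + 2*(-10)*(4*25)) = -101283 + (100 + 20 + 2*(-10)*100) = -101283 + (100 + 20 - 2000) = -101283 - 1880 = -103163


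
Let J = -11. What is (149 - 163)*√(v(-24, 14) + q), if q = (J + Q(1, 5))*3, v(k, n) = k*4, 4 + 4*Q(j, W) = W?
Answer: -21*I*√57 ≈ -158.55*I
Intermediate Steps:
Q(j, W) = -1 + W/4
v(k, n) = 4*k
q = -129/4 (q = (-11 + (-1 + (¼)*5))*3 = (-11 + (-1 + 5/4))*3 = (-11 + ¼)*3 = -43/4*3 = -129/4 ≈ -32.250)
(149 - 163)*√(v(-24, 14) + q) = (149 - 163)*√(4*(-24) - 129/4) = -14*√(-96 - 129/4) = -21*I*√57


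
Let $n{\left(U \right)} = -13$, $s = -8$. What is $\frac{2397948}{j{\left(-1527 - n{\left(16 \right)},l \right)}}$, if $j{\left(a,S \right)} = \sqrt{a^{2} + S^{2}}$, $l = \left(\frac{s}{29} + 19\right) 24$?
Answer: $\frac{34770246 \sqrt{524392465}}{524392465} \approx 1518.4$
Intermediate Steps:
$l = \frac{13032}{29}$ ($l = \left(- \frac{8}{29} + 19\right) 24 = \frac{543}{29} \cdot 24 = \frac{13032}{29} \approx 449.38$)
$j{\left(a,S \right)} = \sqrt{S^{2} + a^{2}}$
$\frac{2397948}{j{\left(-1527 - n{\left(16 \right)},l \right)}} = \frac{2397948}{\sqrt{\left(\frac{13032}{29}\right)^{2} + \left(-1527 - -13\right)^{2}}} = \frac{2397948}{\sqrt{\frac{169833024}{841} + \left(-1527 + 13\right)^{2}}} = \frac{2397948}{\sqrt{\frac{169833024}{841} + \left(-1514\right)^{2}}} = \frac{2397948}{\sqrt{\frac{169833024}{841} + 2292196}} = \frac{2397948}{\sqrt{\frac{2097569860}{841}}} = \frac{2397948}{\frac{2}{29} \sqrt{524392465}} = 2397948 \frac{29 \sqrt{524392465}}{1048784930} = \frac{34770246 \sqrt{524392465}}{524392465}$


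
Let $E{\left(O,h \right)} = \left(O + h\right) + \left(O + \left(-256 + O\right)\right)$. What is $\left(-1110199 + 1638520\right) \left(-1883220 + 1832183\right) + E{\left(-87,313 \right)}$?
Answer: $-26963919081$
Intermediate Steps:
$E{\left(O,h \right)} = -256 + h + 3 O$ ($E{\left(O,h \right)} = \left(O + h\right) + \left(-256 + 2 O\right) = -256 + h + 3 O$)
$\left(-1110199 + 1638520\right) \left(-1883220 + 1832183\right) + E{\left(-87,313 \right)} = \left(-1110199 + 1638520\right) \left(-1883220 + 1832183\right) + \left(-256 + 313 + 3 \left(-87\right)\right) = 528321 \left(-51037\right) - 204 = -26963918877 - 204 = -26963919081$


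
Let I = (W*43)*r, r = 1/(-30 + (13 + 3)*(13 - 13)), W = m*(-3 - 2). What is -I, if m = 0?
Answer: 0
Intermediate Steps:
W = 0 (W = 0*(-3 - 2) = 0*(-5) = 0)
r = -1/30 (r = 1/(-30 + 16*0) = 1/(-30 + 0) = 1/(-30) = -1/30 ≈ -0.033333)
I = 0 (I = (0*43)*(-1/30) = 0*(-1/30) = 0)
-I = -1*0 = 0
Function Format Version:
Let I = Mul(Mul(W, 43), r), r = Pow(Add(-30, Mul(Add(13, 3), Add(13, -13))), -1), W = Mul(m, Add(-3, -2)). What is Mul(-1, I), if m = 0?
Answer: 0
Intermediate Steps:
W = 0 (W = Mul(0, Add(-3, -2)) = Mul(0, -5) = 0)
r = Rational(-1, 30) (r = Pow(Add(-30, Mul(16, 0)), -1) = Pow(Add(-30, 0), -1) = Pow(-30, -1) = Rational(-1, 30) ≈ -0.033333)
I = 0 (I = Mul(Mul(0, 43), Rational(-1, 30)) = Mul(0, Rational(-1, 30)) = 0)
Mul(-1, I) = Mul(-1, 0) = 0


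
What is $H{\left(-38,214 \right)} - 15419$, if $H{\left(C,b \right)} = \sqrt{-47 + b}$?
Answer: $-15419 + \sqrt{167} \approx -15406.0$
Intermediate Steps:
$H{\left(-38,214 \right)} - 15419 = \sqrt{-47 + 214} - 15419 = \sqrt{167} - 15419 = -15419 + \sqrt{167}$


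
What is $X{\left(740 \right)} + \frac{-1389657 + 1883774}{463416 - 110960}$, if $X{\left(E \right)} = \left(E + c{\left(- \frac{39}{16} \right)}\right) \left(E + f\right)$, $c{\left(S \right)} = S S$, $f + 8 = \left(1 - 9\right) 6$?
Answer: $\frac{110665831831}{216896} \approx 5.1023 \cdot 10^{5}$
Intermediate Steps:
$f = -56$ ($f = -8 + \left(1 - 9\right) 6 = -8 - 48 = -56$)
$c{\left(S \right)} = S^{2}$
$X{\left(E \right)} = \left(-56 + E\right) \left(\frac{1521}{256} + E\right)$ ($X{\left(E \right)} = \left(E + \left(- \frac{39}{16}\right)^{2}\right) \left(E - 56\right) = \left(E + \left(\left(-39\right) \frac{1}{16}\right)^{2}\right) \left(-56 + E\right) = \left(E + \left(- \frac{39}{16}\right)^{2}\right) \left(-56 + E\right) = \left(E + \frac{1521}{256}\right) \left(-56 + E\right) = \left(\frac{1521}{256} + E\right) \left(-56 + E\right) = \left(-56 + E\right) \left(\frac{1521}{256} + E\right)$)
$X{\left(740 \right)} + \frac{-1389657 + 1883774}{463416 - 110960} = \left(- \frac{10647}{32} + 740^{2} - \frac{2370775}{64}\right) + \frac{-1389657 + 1883774}{463416 - 110960} = \left(- \frac{10647}{32} + 547600 - \frac{2370775}{64}\right) + \frac{494117}{352456} = \frac{32654331}{64} + 494117 \cdot \frac{1}{352456} = \frac{32654331}{64} + \frac{38009}{27112} = \frac{110665831831}{216896}$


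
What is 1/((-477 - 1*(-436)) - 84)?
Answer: -1/125 ≈ -0.0080000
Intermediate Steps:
1/((-477 - 1*(-436)) - 84) = 1/((-477 + 436) - 84) = 1/(-41 - 84) = 1/(-125) = -1/125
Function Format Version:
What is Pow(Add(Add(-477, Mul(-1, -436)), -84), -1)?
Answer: Rational(-1, 125) ≈ -0.0080000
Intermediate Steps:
Pow(Add(Add(-477, Mul(-1, -436)), -84), -1) = Pow(Add(Add(-477, 436), -84), -1) = Pow(Add(-41, -84), -1) = Pow(-125, -1) = Rational(-1, 125)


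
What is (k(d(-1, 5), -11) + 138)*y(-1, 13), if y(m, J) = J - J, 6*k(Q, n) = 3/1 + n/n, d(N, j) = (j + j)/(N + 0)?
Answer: 0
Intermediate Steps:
d(N, j) = 2*j/N (d(N, j) = (2*j)/N = 2*j/N)
k(Q, n) = ⅔ (k(Q, n) = (3/1 + n/n)/6 = (3*1 + 1)/6 = (3 + 1)/6 = (⅙)*4 = ⅔)
y(m, J) = 0
(k(d(-1, 5), -11) + 138)*y(-1, 13) = (⅔ + 138)*0 = (416/3)*0 = 0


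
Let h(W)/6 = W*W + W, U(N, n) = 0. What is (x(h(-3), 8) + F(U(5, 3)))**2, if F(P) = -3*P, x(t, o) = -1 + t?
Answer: 1225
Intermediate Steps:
h(W) = 6*W + 6*W**2 (h(W) = 6*(W*W + W) = 6*(W**2 + W) = 6*(W + W**2) = 6*W + 6*W**2)
(x(h(-3), 8) + F(U(5, 3)))**2 = ((-1 + 6*(-3)*(1 - 3)) - 3*0)**2 = ((-1 + 6*(-3)*(-2)) + 0)**2 = ((-1 + 36) + 0)**2 = (35 + 0)**2 = 35**2 = 1225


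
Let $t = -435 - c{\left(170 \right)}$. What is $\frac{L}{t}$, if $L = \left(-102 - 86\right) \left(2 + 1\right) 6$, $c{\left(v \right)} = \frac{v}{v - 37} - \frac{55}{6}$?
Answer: $\frac{2700432}{340835} \approx 7.923$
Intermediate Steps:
$c{\left(v \right)} = - \frac{55}{6} + \frac{v}{-37 + v}$ ($c{\left(v \right)} = \frac{v}{v - 37} - \frac{55}{6} = \frac{v}{-37 + v} - \frac{55}{6} = - \frac{55}{6} + \frac{v}{-37 + v}$)
$L = -3384$ ($L = - 188 \cdot 3 \cdot 6 = \left(-188\right) 18 = -3384$)
$t = - \frac{340835}{798}$ ($t = -435 - \frac{2035 - 8330}{6 \left(-37 + 170\right)} = -435 - \frac{2035 - 8330}{6 \cdot 133} = -435 - \frac{1}{6} \cdot \frac{1}{133} \left(-6295\right) = -435 - - \frac{6295}{798} = -435 + \frac{6295}{798} = - \frac{340835}{798} \approx -427.11$)
$\frac{L}{t} = - \frac{3384}{- \frac{340835}{798}} = \left(-3384\right) \left(- \frac{798}{340835}\right) = \frac{2700432}{340835}$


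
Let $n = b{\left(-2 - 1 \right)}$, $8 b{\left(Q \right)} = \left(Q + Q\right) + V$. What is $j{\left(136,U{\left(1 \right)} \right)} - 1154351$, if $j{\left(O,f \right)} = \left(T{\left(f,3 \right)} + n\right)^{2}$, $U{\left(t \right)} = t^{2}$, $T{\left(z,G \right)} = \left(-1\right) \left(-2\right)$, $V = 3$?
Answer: $- \frac{73878295}{64} \approx -1.1543 \cdot 10^{6}$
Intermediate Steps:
$b{\left(Q \right)} = \frac{3}{8} + \frac{Q}{4}$ ($b{\left(Q \right)} = \frac{\left(Q + Q\right) + 3}{8} = \frac{2 Q + 3}{8} = \frac{3 + 2 Q}{8} = \frac{3}{8} + \frac{Q}{4}$)
$T{\left(z,G \right)} = 2$
$n = - \frac{3}{8}$ ($n = \frac{3}{8} + \frac{-2 - 1}{4} = \frac{3}{8} + \frac{1}{4} \left(-3\right) = \frac{3}{8} - \frac{3}{4} = - \frac{3}{8} \approx -0.375$)
$j{\left(O,f \right)} = \frac{169}{64}$ ($j{\left(O,f \right)} = \left(2 - \frac{3}{8}\right)^{2} = \left(\frac{13}{8}\right)^{2} = \frac{169}{64}$)
$j{\left(136,U{\left(1 \right)} \right)} - 1154351 = \frac{169}{64} - 1154351 = - \frac{73878295}{64}$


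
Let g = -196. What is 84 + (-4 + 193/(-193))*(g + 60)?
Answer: 764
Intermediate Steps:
84 + (-4 + 193/(-193))*(g + 60) = 84 + (-4 + 193/(-193))*(-196 + 60) = 84 + (-4 + 193*(-1/193))*(-136) = 84 + (-4 - 1)*(-136) = 84 - 5*(-136) = 84 + 680 = 764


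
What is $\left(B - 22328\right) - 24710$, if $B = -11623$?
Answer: $-58661$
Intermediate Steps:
$\left(B - 22328\right) - 24710 = \left(-11623 - 22328\right) - 24710 = -33951 - 24710 = -58661$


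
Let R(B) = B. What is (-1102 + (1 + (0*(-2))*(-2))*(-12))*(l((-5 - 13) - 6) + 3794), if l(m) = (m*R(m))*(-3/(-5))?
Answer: -23057572/5 ≈ -4.6115e+6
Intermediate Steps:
l(m) = 3*m**2/5 (l(m) = (m*m)*(-3/(-5)) = m**2*(-3*(-1/5)) = m**2*(3/5) = 3*m**2/5)
(-1102 + (1 + (0*(-2))*(-2))*(-12))*(l((-5 - 13) - 6) + 3794) = (-1102 + (1 + (0*(-2))*(-2))*(-12))*(3*((-5 - 13) - 6)**2/5 + 3794) = (-1102 + (1 + 0*(-2))*(-12))*(3*(-18 - 6)**2/5 + 3794) = (-1102 + (1 + 0)*(-12))*((3/5)*(-24)**2 + 3794) = (-1102 + 1*(-12))*((3/5)*576 + 3794) = (-1102 - 12)*(1728/5 + 3794) = -1114*20698/5 = -23057572/5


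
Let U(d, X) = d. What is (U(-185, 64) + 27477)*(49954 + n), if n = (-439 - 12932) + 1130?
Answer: 1029263196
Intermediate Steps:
n = -12241 (n = -13371 + 1130 = -12241)
(U(-185, 64) + 27477)*(49954 + n) = (-185 + 27477)*(49954 - 12241) = 27292*37713 = 1029263196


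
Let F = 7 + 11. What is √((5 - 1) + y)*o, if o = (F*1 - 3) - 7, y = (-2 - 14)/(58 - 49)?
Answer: 16*√5/3 ≈ 11.926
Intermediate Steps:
y = -16/9 ≈ -1.7778
F = 18
o = 8 (o = (18*1 - 3) - 7 = (18 - 3) - 7 = 15 - 7 = 8)
√((5 - 1) + y)*o = √((5 - 1) - 16/9)*8 = √(4 - 16/9)*8 = √(20/9)*8 = (2*√5/3)*8 = 16*√5/3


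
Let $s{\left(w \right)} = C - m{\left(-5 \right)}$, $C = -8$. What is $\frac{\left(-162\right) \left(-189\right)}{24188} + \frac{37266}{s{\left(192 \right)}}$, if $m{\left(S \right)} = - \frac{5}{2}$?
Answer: $- \frac{901221609}{133034} \approx -6774.4$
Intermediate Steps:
$m{\left(S \right)} = - \frac{5}{2}$ ($m{\left(S \right)} = \left(-5\right) \frac{1}{2} = - \frac{5}{2}$)
$s{\left(w \right)} = - \frac{11}{2}$ ($s{\left(w \right)} = -8 - - \frac{5}{2} = -8 + \frac{5}{2} = - \frac{11}{2}$)
$\frac{\left(-162\right) \left(-189\right)}{24188} + \frac{37266}{s{\left(192 \right)}} = \frac{\left(-162\right) \left(-189\right)}{24188} + \frac{37266}{- \frac{11}{2}} = 30618 \cdot \frac{1}{24188} + 37266 \left(- \frac{2}{11}\right) = \frac{15309}{12094} - \frac{74532}{11} = - \frac{901221609}{133034}$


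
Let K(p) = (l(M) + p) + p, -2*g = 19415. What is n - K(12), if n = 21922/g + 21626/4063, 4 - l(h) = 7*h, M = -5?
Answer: -4727907517/78883145 ≈ -59.936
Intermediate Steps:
l(h) = 4 - 7*h
g = -19415/2 (g = -1/2*19415 = -19415/2 ≈ -9707.5)
n = 241730618/78883145 (n = 21922/(-19415/2) + 21626/4063 = 21922*(-2/19415) + 21626*(1/4063) = -43844/19415 + 21626/4063 = 241730618/78883145 ≈ 3.0644)
K(p) = 39 + 2*p (K(p) = ((4 - 7*(-5)) + p) + p = ((4 + 35) + p) + p = (39 + p) + p = 39 + 2*p)
n - K(12) = 241730618/78883145 - (39 + 2*12) = 241730618/78883145 - (39 + 24) = 241730618/78883145 - 1*63 = 241730618/78883145 - 63 = -4727907517/78883145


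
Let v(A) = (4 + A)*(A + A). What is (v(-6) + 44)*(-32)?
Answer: -2176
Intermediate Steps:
v(A) = 2*A*(4 + A) (v(A) = (4 + A)*(2*A) = 2*A*(4 + A))
(v(-6) + 44)*(-32) = (2*(-6)*(4 - 6) + 44)*(-32) = (2*(-6)*(-2) + 44)*(-32) = (24 + 44)*(-32) = 68*(-32) = -2176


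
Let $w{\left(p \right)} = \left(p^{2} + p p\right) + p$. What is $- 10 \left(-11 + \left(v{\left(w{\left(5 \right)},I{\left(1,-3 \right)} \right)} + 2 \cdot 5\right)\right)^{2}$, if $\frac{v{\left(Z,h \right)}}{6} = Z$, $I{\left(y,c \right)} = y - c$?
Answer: $-1082410$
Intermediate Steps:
$w{\left(p \right)} = p + 2 p^{2}$ ($w{\left(p \right)} = \left(p^{2} + p^{2}\right) + p = 2 p^{2} + p = p + 2 p^{2}$)
$v{\left(Z,h \right)} = 6 Z$
$- 10 \left(-11 + \left(v{\left(w{\left(5 \right)},I{\left(1,-3 \right)} \right)} + 2 \cdot 5\right)\right)^{2} = - 10 \left(-11 + \left(6 \cdot 5 \left(1 + 2 \cdot 5\right) + 2 \cdot 5\right)\right)^{2} = - 10 \left(-11 + \left(6 \cdot 5 \left(1 + 10\right) + 10\right)\right)^{2} = - 10 \left(-11 + \left(6 \cdot 5 \cdot 11 + 10\right)\right)^{2} = - 10 \left(-11 + \left(6 \cdot 55 + 10\right)\right)^{2} = - 10 \left(-11 + \left(330 + 10\right)\right)^{2} = - 10 \left(-11 + 340\right)^{2} = - 10 \cdot 329^{2} = \left(-10\right) 108241 = -1082410$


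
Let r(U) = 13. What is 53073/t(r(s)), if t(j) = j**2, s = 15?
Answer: 53073/169 ≈ 314.04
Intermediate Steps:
53073/t(r(s)) = 53073/(13**2) = 53073/169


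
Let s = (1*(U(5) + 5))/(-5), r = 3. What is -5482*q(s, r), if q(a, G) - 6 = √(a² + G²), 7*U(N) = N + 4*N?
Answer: -32892 - 16446*√65/7 ≈ -51834.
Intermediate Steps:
U(N) = 5*N/7 (U(N) = (N + 4*N)/7 = (5*N)/7 = 5*N/7)
s = -12/7 (s = (1*((5/7)*5 + 5))/(-5) = (1*(25/7 + 5))*(-⅕) = (1*(60/7))*(-⅕) = (60/7)*(-⅕) = -12/7 ≈ -1.7143)
q(a, G) = 6 + √(G² + a²) (q(a, G) = 6 + √(a² + G²) = 6 + √(G² + a²))
-5482*q(s, r) = -5482*(6 + √(3² + (-12/7)²)) = -5482*(6 + √(9 + 144/49)) = -5482*(6 + √(585/49)) = -5482*(6 + 3*√65/7) = -32892 - 16446*√65/7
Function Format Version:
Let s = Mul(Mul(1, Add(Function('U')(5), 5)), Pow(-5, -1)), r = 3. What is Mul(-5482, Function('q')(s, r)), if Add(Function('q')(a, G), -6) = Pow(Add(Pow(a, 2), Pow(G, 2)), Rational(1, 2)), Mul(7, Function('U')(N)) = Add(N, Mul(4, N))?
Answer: Add(-32892, Mul(Rational(-16446, 7), Pow(65, Rational(1, 2)))) ≈ -51834.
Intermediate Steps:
Function('U')(N) = Mul(Rational(5, 7), N) (Function('U')(N) = Mul(Rational(1, 7), Add(N, Mul(4, N))) = Mul(Rational(1, 7), Mul(5, N)) = Mul(Rational(5, 7), N))
s = Rational(-12, 7) (s = Mul(Mul(1, Add(Mul(Rational(5, 7), 5), 5)), Pow(-5, -1)) = Mul(Mul(1, Add(Rational(25, 7), 5)), Rational(-1, 5)) = Mul(Mul(1, Rational(60, 7)), Rational(-1, 5)) = Mul(Rational(60, 7), Rational(-1, 5)) = Rational(-12, 7) ≈ -1.7143)
Function('q')(a, G) = Add(6, Pow(Add(Pow(G, 2), Pow(a, 2)), Rational(1, 2))) (Function('q')(a, G) = Add(6, Pow(Add(Pow(a, 2), Pow(G, 2)), Rational(1, 2))) = Add(6, Pow(Add(Pow(G, 2), Pow(a, 2)), Rational(1, 2))))
Mul(-5482, Function('q')(s, r)) = Mul(-5482, Add(6, Pow(Add(Pow(3, 2), Pow(Rational(-12, 7), 2)), Rational(1, 2)))) = Mul(-5482, Add(6, Pow(Add(9, Rational(144, 49)), Rational(1, 2)))) = Mul(-5482, Add(6, Pow(Rational(585, 49), Rational(1, 2)))) = Mul(-5482, Add(6, Mul(Rational(3, 7), Pow(65, Rational(1, 2))))) = Add(-32892, Mul(Rational(-16446, 7), Pow(65, Rational(1, 2))))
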